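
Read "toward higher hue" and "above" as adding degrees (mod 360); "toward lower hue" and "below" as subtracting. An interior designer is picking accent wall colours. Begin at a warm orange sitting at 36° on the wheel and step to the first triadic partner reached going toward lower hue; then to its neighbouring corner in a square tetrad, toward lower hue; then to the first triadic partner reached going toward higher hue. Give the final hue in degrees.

306°

−120° (triadic ↓): 36 − 120 = -84 → -84 + 360 = 276°
−90° (square ↓): 276 − 90 = 186°
+120° (triadic ↑): 186 + 120 = 306°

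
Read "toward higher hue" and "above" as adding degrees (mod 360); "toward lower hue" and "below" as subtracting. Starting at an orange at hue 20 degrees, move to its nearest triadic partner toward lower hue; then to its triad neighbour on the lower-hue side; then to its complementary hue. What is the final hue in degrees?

20 − 120 = -100 → -100 + 360 = 260°   (triadic ↓)
260 − 120 = 140°   (triadic ↓)
140 + 180 = 320°   (complement)

320°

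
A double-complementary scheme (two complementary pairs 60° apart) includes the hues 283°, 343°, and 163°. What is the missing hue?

103°

A rectangular tetradic uses two complementary pairs 60° apart: offsets 0°, 60°, 180°, 240°.
Among {163°, 283°, 343°}, 163° and 343° are a 180° pair.
The remaining hue 283° needs its own complement: 283 + 180 = 463 → 463 − 360 = 103°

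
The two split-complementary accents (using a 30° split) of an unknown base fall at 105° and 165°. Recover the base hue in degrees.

The accents sit 30° either side of the complement, so the complement is their short-arc midpoint on the wheel.
Short-arc midpoint of 105° and 165°: 135°.
Base is 180° from the complement: 135 − 180 = -45 → -45 + 360 = 315°

315°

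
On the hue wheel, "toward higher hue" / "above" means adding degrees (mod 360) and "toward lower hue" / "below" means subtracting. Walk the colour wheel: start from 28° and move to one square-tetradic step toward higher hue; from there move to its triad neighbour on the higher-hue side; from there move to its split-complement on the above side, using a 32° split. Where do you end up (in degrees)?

90°

+90° (square ↑): 28 + 90 = 118°
+120° (triadic ↑): 118 + 120 = 238°
+212° (split-comp 32° ↑): 238 + 212 = 450 → 450 − 360 = 90°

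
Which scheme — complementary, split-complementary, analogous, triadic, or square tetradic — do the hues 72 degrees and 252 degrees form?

Sort the hues: 72°, 252°.
Successive gaps around the wheel: 180°, 180°.
Two hues 180° apart are complementary.

complementary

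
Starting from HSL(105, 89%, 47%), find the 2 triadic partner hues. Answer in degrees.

225° and 345°

A triad places three hues 120° apart.
105 + 120 = 225°
105 + 240 = 345°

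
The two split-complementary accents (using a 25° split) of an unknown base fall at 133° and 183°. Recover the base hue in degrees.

The accents sit 25° either side of the complement, so the complement is their short-arc midpoint on the wheel.
Short-arc midpoint of 133° and 183°: 158°.
Base is 180° from the complement: 158 − 180 = -22 → -22 + 360 = 338°

338°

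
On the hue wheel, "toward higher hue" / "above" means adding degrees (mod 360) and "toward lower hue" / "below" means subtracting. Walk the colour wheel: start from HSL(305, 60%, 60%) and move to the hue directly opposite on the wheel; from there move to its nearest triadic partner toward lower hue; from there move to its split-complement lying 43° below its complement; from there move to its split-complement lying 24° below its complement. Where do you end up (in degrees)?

298°

305 + 180 = 485 → 485 − 360 = 125°   (complement)
125 − 120 = 5°   (triadic ↓)
5 + 137 = 142°   (split-comp 43° ↓)
142 + 156 = 298°   (split-comp 24° ↓)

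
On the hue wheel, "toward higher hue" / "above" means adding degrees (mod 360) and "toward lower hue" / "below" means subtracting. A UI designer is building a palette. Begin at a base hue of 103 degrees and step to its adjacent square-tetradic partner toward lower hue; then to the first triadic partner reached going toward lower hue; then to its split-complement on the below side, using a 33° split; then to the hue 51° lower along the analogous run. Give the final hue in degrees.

−90° (square ↓): 103 − 90 = 13°
−120° (triadic ↓): 13 − 120 = -107 → -107 + 360 = 253°
+147° (split-comp 33° ↓): 253 + 147 = 400 → 400 − 360 = 40°
−51° (analog 51° ↓): 40 − 51 = -11 → -11 + 360 = 349°

349°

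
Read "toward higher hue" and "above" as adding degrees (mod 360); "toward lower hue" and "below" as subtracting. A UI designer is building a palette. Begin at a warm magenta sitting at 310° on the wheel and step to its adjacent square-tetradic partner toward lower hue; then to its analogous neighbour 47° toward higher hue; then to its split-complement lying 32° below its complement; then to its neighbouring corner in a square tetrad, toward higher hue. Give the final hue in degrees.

145°

square ↓ −90°: 310 − 90 = 220°
analog 47° ↑ +47°: 220 + 47 = 267°
split-comp 32° ↓ +148°: 267 + 148 = 415 → 415 − 360 = 55°
square ↑ +90°: 55 + 90 = 145°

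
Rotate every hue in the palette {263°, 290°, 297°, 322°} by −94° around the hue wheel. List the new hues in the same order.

169°, 196°, 203°, 228°

263 − 94 = 169°
290 − 94 = 196°
297 − 94 = 203°
322 − 94 = 228°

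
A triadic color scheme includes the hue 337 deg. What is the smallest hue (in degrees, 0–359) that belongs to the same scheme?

97°

A triad places three hues 120° apart.
The full set through 337° is {97°, 217°, 337°}.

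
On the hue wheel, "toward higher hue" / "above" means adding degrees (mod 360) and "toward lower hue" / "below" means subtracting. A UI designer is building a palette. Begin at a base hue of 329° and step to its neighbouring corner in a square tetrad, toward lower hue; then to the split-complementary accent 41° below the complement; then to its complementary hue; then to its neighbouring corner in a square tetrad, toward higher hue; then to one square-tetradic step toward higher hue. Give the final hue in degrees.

−90° (square ↓): 329 − 90 = 239°
+139° (split-comp 41° ↓): 239 + 139 = 378 → 378 − 360 = 18°
+180° (complement): 18 + 180 = 198°
+90° (square ↑): 198 + 90 = 288°
+90° (square ↑): 288 + 90 = 378 → 378 − 360 = 18°

18°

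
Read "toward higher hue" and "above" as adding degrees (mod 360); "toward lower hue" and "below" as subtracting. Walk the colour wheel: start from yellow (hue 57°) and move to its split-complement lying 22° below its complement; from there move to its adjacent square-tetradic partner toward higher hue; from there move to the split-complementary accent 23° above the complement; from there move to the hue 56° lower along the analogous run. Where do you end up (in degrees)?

split-comp 22° ↓ +158°: 57 + 158 = 215°
square ↑ +90°: 215 + 90 = 305°
split-comp 23° ↑ +203°: 305 + 203 = 508 → 508 − 360 = 148°
analog 56° ↓ −56°: 148 − 56 = 92°

92°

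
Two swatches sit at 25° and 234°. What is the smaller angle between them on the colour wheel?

151°

|25 − 234| = 209.
The shorter arc is 360 − 209 = 151°.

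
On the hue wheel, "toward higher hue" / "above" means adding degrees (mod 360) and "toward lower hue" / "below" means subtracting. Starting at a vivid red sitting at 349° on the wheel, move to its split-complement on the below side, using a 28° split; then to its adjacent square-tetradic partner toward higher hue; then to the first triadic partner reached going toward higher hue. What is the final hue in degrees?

349 + 152 = 501 → 501 − 360 = 141°   (split-comp 28° ↓)
141 + 90 = 231°   (square ↑)
231 + 120 = 351°   (triadic ↑)

351°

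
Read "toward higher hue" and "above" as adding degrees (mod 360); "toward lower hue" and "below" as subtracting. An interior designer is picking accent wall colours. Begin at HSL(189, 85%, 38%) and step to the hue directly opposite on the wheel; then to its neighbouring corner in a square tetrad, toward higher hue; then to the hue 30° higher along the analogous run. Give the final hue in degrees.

189 + 180 = 369 → 369 − 360 = 9°   (complement)
9 + 90 = 99°   (square ↑)
99 + 30 = 129°   (analog 30° ↑)

129°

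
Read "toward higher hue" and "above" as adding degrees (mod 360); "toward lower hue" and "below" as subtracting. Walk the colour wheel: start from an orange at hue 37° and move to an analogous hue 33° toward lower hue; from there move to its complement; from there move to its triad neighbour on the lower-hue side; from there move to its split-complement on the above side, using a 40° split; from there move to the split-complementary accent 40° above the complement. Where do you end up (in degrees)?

144°

−33° (analog 33° ↓): 37 − 33 = 4°
+180° (complement): 4 + 180 = 184°
−120° (triadic ↓): 184 − 120 = 64°
+220° (split-comp 40° ↑): 64 + 220 = 284°
+220° (split-comp 40° ↑): 284 + 220 = 504 → 504 − 360 = 144°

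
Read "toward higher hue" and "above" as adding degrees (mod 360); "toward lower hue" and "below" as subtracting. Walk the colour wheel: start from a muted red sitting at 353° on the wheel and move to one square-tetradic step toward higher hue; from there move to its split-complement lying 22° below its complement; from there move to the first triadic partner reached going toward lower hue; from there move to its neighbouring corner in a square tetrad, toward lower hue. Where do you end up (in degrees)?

+90° (square ↑): 353 + 90 = 443 → 443 − 360 = 83°
+158° (split-comp 22° ↓): 83 + 158 = 241°
−120° (triadic ↓): 241 − 120 = 121°
−90° (square ↓): 121 − 90 = 31°

31°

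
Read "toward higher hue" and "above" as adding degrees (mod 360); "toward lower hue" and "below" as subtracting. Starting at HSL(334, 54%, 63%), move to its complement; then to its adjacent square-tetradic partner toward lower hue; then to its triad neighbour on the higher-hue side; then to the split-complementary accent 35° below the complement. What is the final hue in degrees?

+180° (complement): 334 + 180 = 514 → 514 − 360 = 154°
−90° (square ↓): 154 − 90 = 64°
+120° (triadic ↑): 64 + 120 = 184°
+145° (split-comp 35° ↓): 184 + 145 = 329°

329°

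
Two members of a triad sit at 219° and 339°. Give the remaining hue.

99°

A triad spaces three hues 120° apart.
The full set is {99°, 219°, 339°}.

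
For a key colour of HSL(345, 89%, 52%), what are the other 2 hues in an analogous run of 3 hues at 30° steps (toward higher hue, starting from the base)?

Analogous hues sit every 30° along the wheel.
345 + 30 = 375 → 375 − 360 = 15°
345 + 60 = 405 → 405 − 360 = 45°

15° and 45°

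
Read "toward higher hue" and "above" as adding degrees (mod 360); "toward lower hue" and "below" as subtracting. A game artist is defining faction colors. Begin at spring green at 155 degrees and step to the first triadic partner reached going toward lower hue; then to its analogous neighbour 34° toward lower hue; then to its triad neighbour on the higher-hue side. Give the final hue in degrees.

triadic ↓ −120°: 155 − 120 = 35°
analog 34° ↓ −34°: 35 − 34 = 1°
triadic ↑ +120°: 1 + 120 = 121°

121°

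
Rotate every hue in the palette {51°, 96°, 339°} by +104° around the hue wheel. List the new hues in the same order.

155°, 200°, 83°

51 + 104 = 155°
96 + 104 = 200°
339 + 104 = 443 → 443 − 360 = 83°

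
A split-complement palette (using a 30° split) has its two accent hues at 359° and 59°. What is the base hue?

209°

The accents sit 30° either side of the complement, so the complement is their short-arc midpoint on the wheel.
Short-arc midpoint of 359° and 59°: 29°.
Base is 180° from the complement: 29 − 180 = -151 → -151 + 360 = 209°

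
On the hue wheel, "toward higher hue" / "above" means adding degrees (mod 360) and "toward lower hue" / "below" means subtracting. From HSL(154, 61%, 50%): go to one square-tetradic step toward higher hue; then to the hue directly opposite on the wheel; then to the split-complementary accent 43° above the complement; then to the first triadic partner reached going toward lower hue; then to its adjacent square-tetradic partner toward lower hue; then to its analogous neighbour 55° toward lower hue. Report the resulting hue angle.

154 + 90 = 244°   (square ↑)
244 + 180 = 424 → 424 − 360 = 64°   (complement)
64 + 223 = 287°   (split-comp 43° ↑)
287 − 120 = 167°   (triadic ↓)
167 − 90 = 77°   (square ↓)
77 − 55 = 22°   (analog 55° ↓)

22°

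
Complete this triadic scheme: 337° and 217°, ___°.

97°

A triad places three hues 120° apart.
The full set through 217° is {97°, 217°, 337°}.
Given {217°, 337°}, the missing hue is 97°.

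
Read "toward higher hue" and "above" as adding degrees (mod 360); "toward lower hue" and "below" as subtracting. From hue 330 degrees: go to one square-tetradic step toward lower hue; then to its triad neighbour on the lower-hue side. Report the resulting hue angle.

120°

square ↓ −90°: 330 − 90 = 240°
triadic ↓ −120°: 240 − 120 = 120°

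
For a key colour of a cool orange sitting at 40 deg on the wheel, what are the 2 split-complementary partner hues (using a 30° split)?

190° and 250°

Complement of 40 deg: 40 + 180 = 220°
220 − 30 = 190°
220 + 30 = 250°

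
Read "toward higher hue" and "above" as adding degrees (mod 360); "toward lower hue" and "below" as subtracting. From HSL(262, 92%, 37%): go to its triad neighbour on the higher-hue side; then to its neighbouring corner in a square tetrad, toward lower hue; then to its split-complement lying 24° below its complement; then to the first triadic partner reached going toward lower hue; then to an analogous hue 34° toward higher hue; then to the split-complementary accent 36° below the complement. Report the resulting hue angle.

146°

triadic ↑ +120°: 262 + 120 = 382 → 382 − 360 = 22°
square ↓ −90°: 22 − 90 = -68 → -68 + 360 = 292°
split-comp 24° ↓ +156°: 292 + 156 = 448 → 448 − 360 = 88°
triadic ↓ −120°: 88 − 120 = -32 → -32 + 360 = 328°
analog 34° ↑ +34°: 328 + 34 = 362 → 362 − 360 = 2°
split-comp 36° ↓ +144°: 2 + 144 = 146°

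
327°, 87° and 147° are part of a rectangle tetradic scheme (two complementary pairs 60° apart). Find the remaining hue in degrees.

267°

A rectangular tetradic uses two complementary pairs 60° apart: offsets 0°, 60°, 180°, 240°.
Among {87°, 147°, 327°}, 147° and 327° are a 180° pair.
The remaining hue 87° needs its own complement: 87 + 180 = 267°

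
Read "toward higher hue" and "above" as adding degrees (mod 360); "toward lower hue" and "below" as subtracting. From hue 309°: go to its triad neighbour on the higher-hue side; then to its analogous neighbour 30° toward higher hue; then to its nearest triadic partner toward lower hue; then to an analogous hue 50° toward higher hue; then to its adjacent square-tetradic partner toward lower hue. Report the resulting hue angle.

+120° (triadic ↑): 309 + 120 = 429 → 429 − 360 = 69°
+30° (analog 30° ↑): 69 + 30 = 99°
−120° (triadic ↓): 99 − 120 = -21 → -21 + 360 = 339°
+50° (analog 50° ↑): 339 + 50 = 389 → 389 − 360 = 29°
−90° (square ↓): 29 − 90 = -61 → -61 + 360 = 299°

299°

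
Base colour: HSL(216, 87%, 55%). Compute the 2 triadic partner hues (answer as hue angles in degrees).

216 + 120 = 336°
216 + 240 = 456 → 456 − 360 = 96°

336° and 96°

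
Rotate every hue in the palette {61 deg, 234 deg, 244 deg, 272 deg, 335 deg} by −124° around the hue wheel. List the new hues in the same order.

297°, 110°, 120°, 148°, 211°

61 − 124 = -63 → -63 + 360 = 297°
234 − 124 = 110°
244 − 124 = 120°
272 − 124 = 148°
335 − 124 = 211°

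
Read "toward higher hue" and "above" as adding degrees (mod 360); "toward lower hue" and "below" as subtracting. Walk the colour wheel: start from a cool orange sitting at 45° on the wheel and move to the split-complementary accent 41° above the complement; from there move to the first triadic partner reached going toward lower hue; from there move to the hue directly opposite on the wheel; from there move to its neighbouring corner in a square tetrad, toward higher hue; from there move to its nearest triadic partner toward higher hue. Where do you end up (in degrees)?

+221° (split-comp 41° ↑): 45 + 221 = 266°
−120° (triadic ↓): 266 − 120 = 146°
+180° (complement): 146 + 180 = 326°
+90° (square ↑): 326 + 90 = 416 → 416 − 360 = 56°
+120° (triadic ↑): 56 + 120 = 176°

176°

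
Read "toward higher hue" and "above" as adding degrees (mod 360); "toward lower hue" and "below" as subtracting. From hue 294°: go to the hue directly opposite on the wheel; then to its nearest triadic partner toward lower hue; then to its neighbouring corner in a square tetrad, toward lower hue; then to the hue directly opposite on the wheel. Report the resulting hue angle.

294 + 180 = 474 → 474 − 360 = 114°   (complement)
114 − 120 = -6 → -6 + 360 = 354°   (triadic ↓)
354 − 90 = 264°   (square ↓)
264 + 180 = 444 → 444 − 360 = 84°   (complement)

84°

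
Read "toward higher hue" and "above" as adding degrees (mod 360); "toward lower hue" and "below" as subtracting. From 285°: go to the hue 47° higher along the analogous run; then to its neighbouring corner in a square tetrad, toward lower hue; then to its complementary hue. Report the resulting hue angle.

62°

+47° (analog 47° ↑): 285 + 47 = 332°
−90° (square ↓): 332 − 90 = 242°
+180° (complement): 242 + 180 = 422 → 422 − 360 = 62°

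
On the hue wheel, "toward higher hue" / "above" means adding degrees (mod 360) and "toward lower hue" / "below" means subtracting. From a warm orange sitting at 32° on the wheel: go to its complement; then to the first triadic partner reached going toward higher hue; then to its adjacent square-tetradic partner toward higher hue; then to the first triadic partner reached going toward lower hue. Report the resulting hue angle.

302°

32 + 180 = 212°   (complement)
212 + 120 = 332°   (triadic ↑)
332 + 90 = 422 → 422 − 360 = 62°   (square ↑)
62 − 120 = -58 → -58 + 360 = 302°   (triadic ↓)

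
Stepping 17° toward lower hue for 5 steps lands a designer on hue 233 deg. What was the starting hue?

318°

5 steps of 17° (toward lower hue) give a net shift of −85°.
Start = end − shift: 233 + 85 = 318°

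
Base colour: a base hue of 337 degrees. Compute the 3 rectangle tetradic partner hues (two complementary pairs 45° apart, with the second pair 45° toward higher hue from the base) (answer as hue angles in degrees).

337 + 45 = 382 → 382 − 360 = 22°
337 + 180 = 517 → 517 − 360 = 157°
337 + 225 = 562 → 562 − 360 = 202°

22°, 157°, 202°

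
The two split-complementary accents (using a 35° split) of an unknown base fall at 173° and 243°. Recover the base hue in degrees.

28°

The accents sit 35° either side of the complement, so the complement is their short-arc midpoint on the wheel.
Short-arc midpoint of 173° and 243°: 208°.
Base is 180° from the complement: 208 − 180 = 28°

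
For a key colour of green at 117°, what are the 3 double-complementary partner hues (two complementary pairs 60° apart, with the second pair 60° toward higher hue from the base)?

177°, 297°, 357°

117 + 60 = 177°
117 + 180 = 297°
117 + 240 = 357°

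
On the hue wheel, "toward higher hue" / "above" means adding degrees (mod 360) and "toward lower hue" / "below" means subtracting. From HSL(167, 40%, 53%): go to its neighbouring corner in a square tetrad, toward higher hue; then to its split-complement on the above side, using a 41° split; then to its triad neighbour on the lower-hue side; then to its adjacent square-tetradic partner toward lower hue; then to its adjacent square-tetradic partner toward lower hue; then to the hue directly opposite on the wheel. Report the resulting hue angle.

358°

square ↑ +90°: 167 + 90 = 257°
split-comp 41° ↑ +221°: 257 + 221 = 478 → 478 − 360 = 118°
triadic ↓ −120°: 118 − 120 = -2 → -2 + 360 = 358°
square ↓ −90°: 358 − 90 = 268°
square ↓ −90°: 268 − 90 = 178°
complement +180°: 178 + 180 = 358°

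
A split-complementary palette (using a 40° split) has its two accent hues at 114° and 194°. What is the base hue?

The accents sit 40° either side of the complement, so the complement is their short-arc midpoint on the wheel.
Short-arc midpoint of 114° and 194°: 154°.
Base is 180° from the complement: 154 − 180 = -26 → -26 + 360 = 334°

334°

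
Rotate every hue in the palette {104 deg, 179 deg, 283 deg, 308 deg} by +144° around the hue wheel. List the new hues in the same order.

248°, 323°, 67°, 92°

104 + 144 = 248°
179 + 144 = 323°
283 + 144 = 427 → 427 − 360 = 67°
308 + 144 = 452 → 452 − 360 = 92°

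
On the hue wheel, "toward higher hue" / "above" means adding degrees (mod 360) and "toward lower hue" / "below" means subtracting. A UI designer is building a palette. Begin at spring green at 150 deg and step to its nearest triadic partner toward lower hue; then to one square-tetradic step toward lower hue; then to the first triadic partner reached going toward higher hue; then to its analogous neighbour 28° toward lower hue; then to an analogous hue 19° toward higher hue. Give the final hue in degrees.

−120° (triadic ↓): 150 − 120 = 30°
−90° (square ↓): 30 − 90 = -60 → -60 + 360 = 300°
+120° (triadic ↑): 300 + 120 = 420 → 420 − 360 = 60°
−28° (analog 28° ↓): 60 − 28 = 32°
+19° (analog 19° ↑): 32 + 19 = 51°

51°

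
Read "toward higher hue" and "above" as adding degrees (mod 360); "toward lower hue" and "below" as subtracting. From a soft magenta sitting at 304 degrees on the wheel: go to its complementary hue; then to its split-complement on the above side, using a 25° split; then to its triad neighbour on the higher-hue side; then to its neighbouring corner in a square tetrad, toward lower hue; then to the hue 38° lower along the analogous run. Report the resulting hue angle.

304 + 180 = 484 → 484 − 360 = 124°   (complement)
124 + 205 = 329°   (split-comp 25° ↑)
329 + 120 = 449 → 449 − 360 = 89°   (triadic ↑)
89 − 90 = -1 → -1 + 360 = 359°   (square ↓)
359 − 38 = 321°   (analog 38° ↓)

321°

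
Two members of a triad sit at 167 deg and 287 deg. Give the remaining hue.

A triad spaces three hues 120° apart.
The full set is {47°, 167°, 287°}.

47°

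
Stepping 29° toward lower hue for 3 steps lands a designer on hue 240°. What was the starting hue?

3 steps of 29° (toward lower hue) give a net shift of −87°.
Start = end − shift: 240 + 87 = 327°

327°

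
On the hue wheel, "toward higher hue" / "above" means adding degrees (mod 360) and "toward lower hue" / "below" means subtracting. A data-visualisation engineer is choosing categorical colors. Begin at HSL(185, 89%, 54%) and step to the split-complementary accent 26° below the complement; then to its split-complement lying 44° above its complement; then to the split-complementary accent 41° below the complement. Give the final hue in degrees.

342°

+154° (split-comp 26° ↓): 185 + 154 = 339°
+224° (split-comp 44° ↑): 339 + 224 = 563 → 563 − 360 = 203°
+139° (split-comp 41° ↓): 203 + 139 = 342°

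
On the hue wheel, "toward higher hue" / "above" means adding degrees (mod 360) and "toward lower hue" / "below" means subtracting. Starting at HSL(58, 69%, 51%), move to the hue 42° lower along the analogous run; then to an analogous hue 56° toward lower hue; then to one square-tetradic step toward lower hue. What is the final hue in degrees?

230°

58 − 42 = 16°   (analog 42° ↓)
16 − 56 = -40 → -40 + 360 = 320°   (analog 56° ↓)
320 − 90 = 230°   (square ↓)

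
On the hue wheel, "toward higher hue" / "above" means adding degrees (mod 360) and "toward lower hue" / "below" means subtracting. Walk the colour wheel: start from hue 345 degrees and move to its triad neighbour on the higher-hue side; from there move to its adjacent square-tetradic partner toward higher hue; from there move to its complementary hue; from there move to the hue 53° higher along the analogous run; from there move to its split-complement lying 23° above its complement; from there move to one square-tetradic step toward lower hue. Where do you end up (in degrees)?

181°

+120° (triadic ↑): 345 + 120 = 465 → 465 − 360 = 105°
+90° (square ↑): 105 + 90 = 195°
+180° (complement): 195 + 180 = 375 → 375 − 360 = 15°
+53° (analog 53° ↑): 15 + 53 = 68°
+203° (split-comp 23° ↑): 68 + 203 = 271°
−90° (square ↓): 271 − 90 = 181°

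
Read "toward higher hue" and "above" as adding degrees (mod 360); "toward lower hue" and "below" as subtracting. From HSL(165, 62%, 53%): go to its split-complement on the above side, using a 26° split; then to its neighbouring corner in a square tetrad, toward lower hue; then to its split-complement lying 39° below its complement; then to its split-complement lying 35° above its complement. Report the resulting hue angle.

+206° (split-comp 26° ↑): 165 + 206 = 371 → 371 − 360 = 11°
−90° (square ↓): 11 − 90 = -79 → -79 + 360 = 281°
+141° (split-comp 39° ↓): 281 + 141 = 422 → 422 − 360 = 62°
+215° (split-comp 35° ↑): 62 + 215 = 277°

277°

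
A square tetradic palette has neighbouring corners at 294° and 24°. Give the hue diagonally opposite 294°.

114°

A square tetradic scheme places four hues 90° apart; opposite corners are 180° apart.
294 + 180 = 474 → 474 − 360 = 114°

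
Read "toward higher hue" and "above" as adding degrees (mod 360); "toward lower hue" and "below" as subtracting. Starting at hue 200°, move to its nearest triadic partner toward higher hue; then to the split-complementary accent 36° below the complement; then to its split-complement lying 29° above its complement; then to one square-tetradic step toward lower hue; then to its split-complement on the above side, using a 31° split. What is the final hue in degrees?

triadic ↑ +120°: 200 + 120 = 320°
split-comp 36° ↓ +144°: 320 + 144 = 464 → 464 − 360 = 104°
split-comp 29° ↑ +209°: 104 + 209 = 313°
square ↓ −90°: 313 − 90 = 223°
split-comp 31° ↑ +211°: 223 + 211 = 434 → 434 − 360 = 74°

74°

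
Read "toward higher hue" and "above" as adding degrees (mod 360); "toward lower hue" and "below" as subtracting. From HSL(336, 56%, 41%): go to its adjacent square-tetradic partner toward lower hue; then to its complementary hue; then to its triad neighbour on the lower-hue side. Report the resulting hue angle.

square ↓ −90°: 336 − 90 = 246°
complement +180°: 246 + 180 = 426 → 426 − 360 = 66°
triadic ↓ −120°: 66 − 120 = -54 → -54 + 360 = 306°

306°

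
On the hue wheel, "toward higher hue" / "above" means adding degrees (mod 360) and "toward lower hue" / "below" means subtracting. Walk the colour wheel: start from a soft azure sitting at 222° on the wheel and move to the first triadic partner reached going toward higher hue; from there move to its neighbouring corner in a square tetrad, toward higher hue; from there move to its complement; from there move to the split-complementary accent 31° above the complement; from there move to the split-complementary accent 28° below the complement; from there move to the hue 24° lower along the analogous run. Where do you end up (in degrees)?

222 + 120 = 342°   (triadic ↑)
342 + 90 = 432 → 432 − 360 = 72°   (square ↑)
72 + 180 = 252°   (complement)
252 + 211 = 463 → 463 − 360 = 103°   (split-comp 31° ↑)
103 + 152 = 255°   (split-comp 28° ↓)
255 − 24 = 231°   (analog 24° ↓)

231°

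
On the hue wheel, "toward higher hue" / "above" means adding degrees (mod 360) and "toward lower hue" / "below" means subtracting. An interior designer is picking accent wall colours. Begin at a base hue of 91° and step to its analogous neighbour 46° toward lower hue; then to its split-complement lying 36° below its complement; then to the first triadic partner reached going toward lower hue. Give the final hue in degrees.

−46° (analog 46° ↓): 91 − 46 = 45°
+144° (split-comp 36° ↓): 45 + 144 = 189°
−120° (triadic ↓): 189 − 120 = 69°

69°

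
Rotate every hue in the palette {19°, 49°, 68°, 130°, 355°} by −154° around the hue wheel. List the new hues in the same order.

225°, 255°, 274°, 336°, 201°

19 − 154 = -135 → -135 + 360 = 225°
49 − 154 = -105 → -105 + 360 = 255°
68 − 154 = -86 → -86 + 360 = 274°
130 − 154 = -24 → -24 + 360 = 336°
355 − 154 = 201°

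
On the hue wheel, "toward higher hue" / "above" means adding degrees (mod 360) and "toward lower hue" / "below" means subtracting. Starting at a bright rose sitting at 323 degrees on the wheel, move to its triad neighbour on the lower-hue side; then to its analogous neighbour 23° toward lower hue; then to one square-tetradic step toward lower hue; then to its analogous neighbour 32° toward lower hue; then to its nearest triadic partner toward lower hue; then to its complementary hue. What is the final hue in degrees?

118°

323 − 120 = 203°   (triadic ↓)
203 − 23 = 180°   (analog 23° ↓)
180 − 90 = 90°   (square ↓)
90 − 32 = 58°   (analog 32° ↓)
58 − 120 = -62 → -62 + 360 = 298°   (triadic ↓)
298 + 180 = 478 → 478 − 360 = 118°   (complement)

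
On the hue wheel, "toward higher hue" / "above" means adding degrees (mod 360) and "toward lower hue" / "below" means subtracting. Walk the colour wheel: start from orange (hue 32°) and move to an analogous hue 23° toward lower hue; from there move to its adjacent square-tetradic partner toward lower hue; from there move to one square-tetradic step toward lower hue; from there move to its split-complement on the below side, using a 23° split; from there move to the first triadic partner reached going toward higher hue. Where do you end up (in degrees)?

106°

32 − 23 = 9°   (analog 23° ↓)
9 − 90 = -81 → -81 + 360 = 279°   (square ↓)
279 − 90 = 189°   (square ↓)
189 + 157 = 346°   (split-comp 23° ↓)
346 + 120 = 466 → 466 − 360 = 106°   (triadic ↑)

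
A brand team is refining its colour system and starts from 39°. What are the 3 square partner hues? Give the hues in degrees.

A square tetradic scheme places four hues every 90°.
39 + 90 = 129°
39 + 180 = 219°
39 + 270 = 309°

129°, 219°, 309°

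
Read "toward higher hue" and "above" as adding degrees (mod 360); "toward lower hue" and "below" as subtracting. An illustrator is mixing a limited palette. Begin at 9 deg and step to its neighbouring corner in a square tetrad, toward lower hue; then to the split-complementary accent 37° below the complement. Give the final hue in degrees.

9 − 90 = -81 → -81 + 360 = 279°   (square ↓)
279 + 143 = 422 → 422 − 360 = 62°   (split-comp 37° ↓)

62°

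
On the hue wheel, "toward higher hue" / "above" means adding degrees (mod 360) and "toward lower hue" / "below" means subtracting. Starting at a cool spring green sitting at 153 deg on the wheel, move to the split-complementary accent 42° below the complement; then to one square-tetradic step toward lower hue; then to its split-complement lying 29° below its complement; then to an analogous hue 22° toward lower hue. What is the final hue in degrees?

153 + 138 = 291°   (split-comp 42° ↓)
291 − 90 = 201°   (square ↓)
201 + 151 = 352°   (split-comp 29° ↓)
352 − 22 = 330°   (analog 22° ↓)

330°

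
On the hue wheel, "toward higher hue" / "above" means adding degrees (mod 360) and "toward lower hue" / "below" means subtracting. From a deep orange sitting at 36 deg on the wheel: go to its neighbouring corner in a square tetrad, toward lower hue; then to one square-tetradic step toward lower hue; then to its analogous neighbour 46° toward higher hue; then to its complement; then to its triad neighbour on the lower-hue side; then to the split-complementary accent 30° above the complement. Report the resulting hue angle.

square ↓ −90°: 36 − 90 = -54 → -54 + 360 = 306°
square ↓ −90°: 306 − 90 = 216°
analog 46° ↑ +46°: 216 + 46 = 262°
complement +180°: 262 + 180 = 442 → 442 − 360 = 82°
triadic ↓ −120°: 82 − 120 = -38 → -38 + 360 = 322°
split-comp 30° ↑ +210°: 322 + 210 = 532 → 532 − 360 = 172°

172°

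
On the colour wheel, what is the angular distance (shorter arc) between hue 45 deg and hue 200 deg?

|45 − 200| = 155.
155 ≤ 180, so the shorter arc is 155°.

155°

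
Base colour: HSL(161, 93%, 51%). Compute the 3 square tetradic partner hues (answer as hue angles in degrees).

A square tetradic scheme places four hues every 90°.
161 + 90 = 251°
161 + 180 = 341°
161 + 270 = 431 → 431 − 360 = 71°

251°, 341°, and 71°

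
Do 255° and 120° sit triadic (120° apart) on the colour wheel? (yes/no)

Angular distance: |255 − 120| = 135 = 135°.
Triadic (120° apart) requires 120°.

no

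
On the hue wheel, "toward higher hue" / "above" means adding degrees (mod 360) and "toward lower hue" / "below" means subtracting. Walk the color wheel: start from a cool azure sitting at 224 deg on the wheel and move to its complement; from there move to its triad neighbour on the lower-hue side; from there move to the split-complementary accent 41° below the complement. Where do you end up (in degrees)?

complement +180°: 224 + 180 = 404 → 404 − 360 = 44°
triadic ↓ −120°: 44 − 120 = -76 → -76 + 360 = 284°
split-comp 41° ↓ +139°: 284 + 139 = 423 → 423 − 360 = 63°

63°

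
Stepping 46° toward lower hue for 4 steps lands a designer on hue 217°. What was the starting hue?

4 steps of 46° (toward lower hue) give a net shift of −184°.
Start = end − shift: 217 + 184 = 401 → 401 − 360 = 41°

41°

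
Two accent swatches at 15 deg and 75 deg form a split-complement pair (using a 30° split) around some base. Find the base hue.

The accents sit 30° either side of the complement, so the complement is their short-arc midpoint on the wheel.
Short-arc midpoint of 15° and 75°: 45°.
Base is 180° from the complement: 45 − 180 = -135 → -135 + 360 = 225°

225°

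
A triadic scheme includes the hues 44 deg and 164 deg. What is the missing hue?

284°

A triad places three hues 120° apart.
The full set through 44° is {44°, 164°, 284°}.
Given {44°, 164°}, the missing hue is 284°.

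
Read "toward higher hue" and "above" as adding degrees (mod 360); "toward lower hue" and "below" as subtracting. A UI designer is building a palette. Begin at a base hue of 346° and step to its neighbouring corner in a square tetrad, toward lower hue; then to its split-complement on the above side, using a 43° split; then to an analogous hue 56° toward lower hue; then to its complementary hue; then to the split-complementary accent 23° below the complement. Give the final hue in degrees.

square ↓ −90°: 346 − 90 = 256°
split-comp 43° ↑ +223°: 256 + 223 = 479 → 479 − 360 = 119°
analog 56° ↓ −56°: 119 − 56 = 63°
complement +180°: 63 + 180 = 243°
split-comp 23° ↓ +157°: 243 + 157 = 400 → 400 − 360 = 40°

40°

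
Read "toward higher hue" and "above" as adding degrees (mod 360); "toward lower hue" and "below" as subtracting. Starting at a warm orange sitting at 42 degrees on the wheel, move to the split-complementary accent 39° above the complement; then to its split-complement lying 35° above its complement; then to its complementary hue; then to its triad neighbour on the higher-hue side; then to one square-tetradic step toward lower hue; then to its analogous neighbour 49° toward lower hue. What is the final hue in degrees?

277°

split-comp 39° ↑ +219°: 42 + 219 = 261°
split-comp 35° ↑ +215°: 261 + 215 = 476 → 476 − 360 = 116°
complement +180°: 116 + 180 = 296°
triadic ↑ +120°: 296 + 120 = 416 → 416 − 360 = 56°
square ↓ −90°: 56 − 90 = -34 → -34 + 360 = 326°
analog 49° ↓ −49°: 326 − 49 = 277°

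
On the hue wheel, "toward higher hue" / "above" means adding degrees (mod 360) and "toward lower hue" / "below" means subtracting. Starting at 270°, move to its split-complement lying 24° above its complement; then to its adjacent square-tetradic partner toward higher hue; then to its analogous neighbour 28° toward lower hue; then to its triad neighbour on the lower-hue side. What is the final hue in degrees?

56°

split-comp 24° ↑ +204°: 270 + 204 = 474 → 474 − 360 = 114°
square ↑ +90°: 114 + 90 = 204°
analog 28° ↓ −28°: 204 − 28 = 176°
triadic ↓ −120°: 176 − 120 = 56°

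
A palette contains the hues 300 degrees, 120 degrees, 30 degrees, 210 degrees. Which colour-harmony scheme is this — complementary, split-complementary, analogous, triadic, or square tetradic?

Sort the hues: 30°, 120°, 210°, 300°.
Successive gaps around the wheel: 90°, 90°, 90°, 90°.
Four hues every 90° form a square tetradic scheme.

square tetradic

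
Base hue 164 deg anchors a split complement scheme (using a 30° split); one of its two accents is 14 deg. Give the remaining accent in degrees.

Split-complementary hues sit 30° either side of the complement.
Complement of the base 164°: 164 + 180 = 344°
The given accent 14° is 30° one side of 344°; the other accent sits 30° the other side: 344 − 30 = 314°

314°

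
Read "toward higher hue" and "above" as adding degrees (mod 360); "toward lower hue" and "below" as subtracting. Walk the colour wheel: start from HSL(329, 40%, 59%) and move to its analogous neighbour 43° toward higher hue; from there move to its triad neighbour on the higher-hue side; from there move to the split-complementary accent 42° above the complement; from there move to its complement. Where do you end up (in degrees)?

329 + 43 = 372 → 372 − 360 = 12°   (analog 43° ↑)
12 + 120 = 132°   (triadic ↑)
132 + 222 = 354°   (split-comp 42° ↑)
354 + 180 = 534 → 534 − 360 = 174°   (complement)

174°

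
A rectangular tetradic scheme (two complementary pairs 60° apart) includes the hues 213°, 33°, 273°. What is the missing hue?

93°

A rectangular tetradic uses two complementary pairs 60° apart: offsets 0°, 60°, 180°, 240°.
Among {33°, 213°, 273°}, 33° and 213° are a 180° pair.
The remaining hue 273° needs its own complement: 273 + 180 = 453 → 453 − 360 = 93°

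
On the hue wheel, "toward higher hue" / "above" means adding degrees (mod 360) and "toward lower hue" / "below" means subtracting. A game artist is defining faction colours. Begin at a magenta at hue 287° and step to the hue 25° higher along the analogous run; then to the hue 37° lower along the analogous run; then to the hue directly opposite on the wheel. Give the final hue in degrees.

95°

analog 25° ↑ +25°: 287 + 25 = 312°
analog 37° ↓ −37°: 312 − 37 = 275°
complement +180°: 275 + 180 = 455 → 455 − 360 = 95°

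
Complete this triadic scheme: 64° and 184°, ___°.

304°

A triad places three hues 120° apart.
The full set through 64° is {64°, 184°, 304°}.
Given {64°, 184°}, the missing hue is 304°.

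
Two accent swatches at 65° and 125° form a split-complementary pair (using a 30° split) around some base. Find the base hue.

275°

The accents sit 30° either side of the complement, so the complement is their short-arc midpoint on the wheel.
Short-arc midpoint of 65° and 125°: 95°.
Base is 180° from the complement: 95 − 180 = -85 → -85 + 360 = 275°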